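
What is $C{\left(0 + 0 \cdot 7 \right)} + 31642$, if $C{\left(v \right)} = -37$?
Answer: $31605$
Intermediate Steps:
$C{\left(0 + 0 \cdot 7 \right)} + 31642 = -37 + 31642 = 31605$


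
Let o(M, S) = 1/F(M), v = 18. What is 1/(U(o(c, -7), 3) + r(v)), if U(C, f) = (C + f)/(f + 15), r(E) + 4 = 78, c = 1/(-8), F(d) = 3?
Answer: 27/2003 ≈ 0.013480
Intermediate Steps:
c = -1/8 ≈ -0.12500
r(E) = 74 (r(E) = -4 + 78 = 74)
o(M, S) = 1/3
U(C, f) = (C + f)/(15 + f)
1/(U(o(c, -7), 3) + r(v)) = 1/((1/3 + 3)/(15 + 3) + 74) = 1/((10/3)/18 + 74) = 1/((1/18)*(10/3) + 74) = 1/(5/27 + 74) = 1/(2003/27) = 27/2003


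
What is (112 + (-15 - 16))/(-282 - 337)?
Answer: -81/619 ≈ -0.13086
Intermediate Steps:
(112 + (-15 - 16))/(-282 - 337) = (112 - 31)/(-619) = 81*(-1/619) = -81/619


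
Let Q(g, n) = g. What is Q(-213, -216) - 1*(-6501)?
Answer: 6288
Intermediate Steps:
Q(-213, -216) - 1*(-6501) = -213 - 1*(-6501) = -213 + 6501 = 6288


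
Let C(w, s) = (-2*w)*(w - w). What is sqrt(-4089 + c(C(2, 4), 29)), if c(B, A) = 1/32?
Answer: I*sqrt(261694)/8 ≈ 63.945*I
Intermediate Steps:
C(w, s) = 0 (C(w, s) = -2*w*0 = 0)
c(B, A) = 1/32
sqrt(-4089 + c(C(2, 4), 29)) = sqrt(-4089 + 1/32) = sqrt(-130847/32) = I*sqrt(261694)/8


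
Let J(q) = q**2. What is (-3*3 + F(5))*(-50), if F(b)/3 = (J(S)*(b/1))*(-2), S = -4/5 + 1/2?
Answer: 585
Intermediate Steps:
S = -3/10 (S = -4*1/5 + 1*(1/2) = -4/5 + 1/2 = -3/10 ≈ -0.30000)
F(b) = -27*b/50 (F(b) = 3*(((-3/10)**2*(b/1))*(-2)) = 3*((9*(b*1)/100)*(-2)) = 3*((9*b/100)*(-2)) = 3*(-9*b/50) = -27*b/50)
(-3*3 + F(5))*(-50) = (-3*3 - 27/50*5)*(-50) = (-9 - 27/10)*(-50) = -117/10*(-50) = 585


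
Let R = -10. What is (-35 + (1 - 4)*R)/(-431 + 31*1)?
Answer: 1/80 ≈ 0.012500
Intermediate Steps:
(-35 + (1 - 4)*R)/(-431 + 31*1) = (-35 + (1 - 4)*(-10))/(-431 + 31*1) = (-35 - 3*(-10))/(-431 + 31) = (-35 + 30)/(-400) = -5*(-1/400) = 1/80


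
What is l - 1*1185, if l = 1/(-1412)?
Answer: -1673221/1412 ≈ -1185.0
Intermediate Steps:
l = -1/1412 ≈ -0.00070821
l - 1*1185 = -1/1412 - 1*1185 = -1/1412 - 1185 = -1673221/1412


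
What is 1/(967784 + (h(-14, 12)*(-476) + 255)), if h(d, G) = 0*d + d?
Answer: 1/974703 ≈ 1.0260e-6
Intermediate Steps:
h(d, G) = d (h(d, G) = 0 + d = d)
1/(967784 + (h(-14, 12)*(-476) + 255)) = 1/(967784 + (-14*(-476) + 255)) = 1/(967784 + (6664 + 255)) = 1/(967784 + 6919) = 1/974703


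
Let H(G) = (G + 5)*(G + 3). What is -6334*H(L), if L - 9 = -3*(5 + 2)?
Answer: -399042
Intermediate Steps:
L = -12 (L = 9 - 3*(5 + 2) = 9 - 3*7 = 9 - 21 = -12)
H(G) = (3 + G)*(5 + G) (H(G) = (5 + G)*(3 + G) = (3 + G)*(5 + G))
-6334*H(L) = -6334*(15 + (-12)² + 8*(-12)) = -6334*(15 + 144 - 96) = -6334*63 = -399042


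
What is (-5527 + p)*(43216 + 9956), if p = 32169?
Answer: 1416608424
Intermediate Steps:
(-5527 + p)*(43216 + 9956) = (-5527 + 32169)*(43216 + 9956) = 26642*53172 = 1416608424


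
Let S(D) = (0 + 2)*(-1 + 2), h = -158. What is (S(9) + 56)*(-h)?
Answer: 9164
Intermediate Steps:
S(D) = 2 (S(D) = 2*1 = 2)
(S(9) + 56)*(-h) = (2 + 56)*(-1*(-158)) = 58*158 = 9164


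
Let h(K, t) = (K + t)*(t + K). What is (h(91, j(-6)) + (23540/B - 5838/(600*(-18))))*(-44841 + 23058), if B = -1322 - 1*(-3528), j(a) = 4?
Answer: -130265928524159/661800 ≈ -1.9684e+8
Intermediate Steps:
B = 2206 (B = -1322 + 3528 = 2206)
h(K, t) = (K + t)² (h(K, t) = (K + t)*(K + t) = (K + t)²)
(h(91, j(-6)) + (23540/B - 5838/(600*(-18))))*(-44841 + 23058) = ((91 + 4)² + (23540/2206 - 5838/(600*(-18))))*(-44841 + 23058) = (95² + (23540*(1/2206) - 5838/(-10800)))*(-21783) = (9025 + (11770/1103 - 5838*(-1/10800)))*(-21783) = (9025 + (11770/1103 + 973/1800))*(-21783) = (9025 + 22259219/1985400)*(-21783) = (17940494219/1985400)*(-21783) = -130265928524159/661800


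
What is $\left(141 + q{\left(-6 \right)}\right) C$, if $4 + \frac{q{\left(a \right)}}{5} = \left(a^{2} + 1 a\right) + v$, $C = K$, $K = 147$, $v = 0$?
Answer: $39837$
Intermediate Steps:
$C = 147$
$q{\left(a \right)} = -20 + 5 a + 5 a^{2}$ ($q{\left(a \right)} = -20 + 5 \left(\left(a^{2} + 1 a\right) + 0\right) = -20 + 5 \left(\left(a^{2} + a\right) + 0\right) = -20 + 5 \left(\left(a + a^{2}\right) + 0\right) = -20 + 5 \left(a + a^{2}\right) = -20 + \left(5 a + 5 a^{2}\right) = -20 + 5 a + 5 a^{2}$)
$\left(141 + q{\left(-6 \right)}\right) C = \left(141 + \left(-20 + 5 \left(-6\right) + 5 \left(-6\right)^{2}\right)\right) 147 = \left(141 - -130\right) 147 = \left(141 + 130\right) 147 = 271 \cdot 147 = 39837$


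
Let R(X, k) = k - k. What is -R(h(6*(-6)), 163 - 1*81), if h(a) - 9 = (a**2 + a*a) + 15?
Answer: 0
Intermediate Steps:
h(a) = 24 + 2*a**2 (h(a) = 9 + ((a**2 + a*a) + 15) = 9 + ((a**2 + a**2) + 15) = 9 + (2*a**2 + 15) = 9 + (15 + 2*a**2) = 24 + 2*a**2)
R(X, k) = 0
-R(h(6*(-6)), 163 - 1*81) = -1*0 = 0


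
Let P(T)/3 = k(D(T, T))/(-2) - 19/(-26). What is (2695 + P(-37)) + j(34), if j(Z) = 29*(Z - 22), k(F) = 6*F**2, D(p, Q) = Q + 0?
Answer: -241171/26 ≈ -9275.8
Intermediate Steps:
D(p, Q) = Q
P(T) = 57/26 - 9*T**2 (P(T) = 3*((6*T**2)/(-2) - 19/(-26)) = 3*((6*T**2)*(-1/2) - 19*(-1/26)) = 3*(-3*T**2 + 19/26) = 3*(19/26 - 3*T**2) = 57/26 - 9*T**2)
j(Z) = -638 + 29*Z (j(Z) = 29*(-22 + Z) = -638 + 29*Z)
(2695 + P(-37)) + j(34) = (2695 + (57/26 - 9*(-37)**2)) + (-638 + 29*34) = (2695 + (57/26 - 9*1369)) + (-638 + 986) = (2695 + (57/26 - 12321)) + 348 = (2695 - 320289/26) + 348 = -250219/26 + 348 = -241171/26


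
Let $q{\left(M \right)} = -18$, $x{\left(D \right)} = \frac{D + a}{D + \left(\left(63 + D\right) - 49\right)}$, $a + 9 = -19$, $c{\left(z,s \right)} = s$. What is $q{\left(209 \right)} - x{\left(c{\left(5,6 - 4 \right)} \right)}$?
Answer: $- \frac{149}{9} \approx -16.556$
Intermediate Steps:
$a = -28$ ($a = -9 - 19 = -28$)
$x{\left(D \right)} = \frac{-28 + D}{14 + 2 D}$ ($x{\left(D \right)} = \frac{D - 28}{D + \left(\left(63 + D\right) - 49\right)} = \frac{-28 + D}{D + \left(14 + D\right)} = \frac{-28 + D}{14 + 2 D}$)
$q{\left(209 \right)} - x{\left(c{\left(5,6 - 4 \right)} \right)} = -18 - \frac{-28 + \left(6 - 4\right)}{2 \left(7 + \left(6 - 4\right)\right)} = -18 - \frac{-28 + 2}{2 \left(7 + 2\right)} = -18 - \frac{1}{2} \cdot \frac{1}{9} \left(-26\right) = -18 - - \frac{13}{9} = -18 + \frac{13}{9} = - \frac{149}{9}$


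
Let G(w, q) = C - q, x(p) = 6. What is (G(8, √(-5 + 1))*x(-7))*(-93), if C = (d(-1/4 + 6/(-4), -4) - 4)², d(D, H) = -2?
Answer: -20088 + 1116*I ≈ -20088.0 + 1116.0*I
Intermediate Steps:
C = 36 (C = (-2 - 4)² = (-6)² = 36)
G(w, q) = 36 - q
(G(8, √(-5 + 1))*x(-7))*(-93) = ((36 - √(-5 + 1))*6)*(-93) = ((36 - √(-4))*6)*(-93) = ((36 - 2*I)*6)*(-93) = (216 - 12*I)*(-93) = -20088 + 1116*I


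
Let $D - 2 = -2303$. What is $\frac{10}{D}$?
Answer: $- \frac{10}{2301} \approx -0.0043459$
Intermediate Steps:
$D = -2301$ ($D = 2 - 2303 = -2301$)
$\frac{10}{D} = \frac{10}{-2301} = 10 \left(- \frac{1}{2301}\right) = - \frac{10}{2301}$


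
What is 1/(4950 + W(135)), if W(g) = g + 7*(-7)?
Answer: 1/5036 ≈ 0.00019857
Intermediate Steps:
W(g) = -49 + g (W(g) = g - 49 = -49 + g)
1/(4950 + W(135)) = 1/(4950 + (-49 + 135)) = 1/(4950 + 86) = 1/5036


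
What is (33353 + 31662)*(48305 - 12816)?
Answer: 2307317335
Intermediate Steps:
(33353 + 31662)*(48305 - 12816) = 65015*35489 = 2307317335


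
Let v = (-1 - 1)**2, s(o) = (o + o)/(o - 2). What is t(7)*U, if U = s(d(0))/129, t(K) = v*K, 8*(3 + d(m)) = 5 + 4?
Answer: 280/1333 ≈ 0.21005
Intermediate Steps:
d(m) = -15/8 (d(m) = -3 + (5 + 4)/8 = -3 + (1/8)*9 = -3 + 9/8 = -15/8)
s(o) = 2*o/(-2 + o) (s(o) = (2*o)/(-2 + o) = 2*o/(-2 + o))
v = 4 (v = (-2)**2 = 4)
t(K) = 4*K
U = 10/1333 (U = (2*(-15/8)/(-2 - 15/8))/129 = (2*(-15/8)/(-31/8))*(1/129) = (2*(-15/8)*(-8/31))*(1/129) = (30/31)*(1/129) = 10/1333 ≈ 0.0075019)
t(7)*U = (4*7)*(10/1333) = 28*(10/1333) = 280/1333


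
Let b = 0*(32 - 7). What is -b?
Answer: 0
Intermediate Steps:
b = 0 (b = 0*25 = 0)
-b = -1*0 = 0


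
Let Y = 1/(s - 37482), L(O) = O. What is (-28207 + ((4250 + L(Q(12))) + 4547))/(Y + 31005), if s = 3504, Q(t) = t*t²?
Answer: -600798996/1053487889 ≈ -0.57030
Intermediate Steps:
Q(t) = t³
Y = -1/33978 (Y = 1/(3504 - 37482) = 1/(-33978) = -1/33978 ≈ -2.9431e-5)
(-28207 + ((4250 + L(Q(12))) + 4547))/(Y + 31005) = (-28207 + ((4250 + 12³) + 4547))/(-1/33978 + 31005) = (-28207 + ((4250 + 1728) + 4547))/(1053487889/33978) = (-28207 + (5978 + 4547))*(33978/1053487889) = (-28207 + 10525)*(33978/1053487889) = -17682*33978/1053487889 = -600798996/1053487889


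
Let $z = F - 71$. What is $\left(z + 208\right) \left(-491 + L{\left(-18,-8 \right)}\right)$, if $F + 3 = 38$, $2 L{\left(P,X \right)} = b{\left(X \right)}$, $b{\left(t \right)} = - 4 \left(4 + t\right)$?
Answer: $-83076$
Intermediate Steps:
$b{\left(t \right)} = -16 - 4 t$
$L{\left(P,X \right)} = -8 - 2 X$ ($L{\left(P,X \right)} = \frac{-16 - 4 X}{2} = -8 - 2 X$)
$F = 35$ ($F = -3 + 38 = 35$)
$z = -36$ ($z = 35 - 71 = -36$)
$\left(z + 208\right) \left(-491 + L{\left(-18,-8 \right)}\right) = \left(-36 + 208\right) \left(-491 - -8\right) = 172 \left(-491 + \left(-8 + 16\right)\right) = 172 \left(-491 + 8\right) = 172 \left(-483\right) = -83076$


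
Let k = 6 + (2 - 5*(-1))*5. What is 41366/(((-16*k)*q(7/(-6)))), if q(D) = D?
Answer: 62049/1148 ≈ 54.050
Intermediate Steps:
k = 41 (k = 6 + (2 + 5)*5 = 6 + 7*5 = 6 + 35 = 41)
41366/(((-16*k)*q(7/(-6)))) = 41366/(((-16*41)*(7/(-6)))) = 41366/((-4592*(-1)/6)) = 41366/((-656*(-7/6))) = 41366/(2296/3) = 41366*(3/2296) = 62049/1148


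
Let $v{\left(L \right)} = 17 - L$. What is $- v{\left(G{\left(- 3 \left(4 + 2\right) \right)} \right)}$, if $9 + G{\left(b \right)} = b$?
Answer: $-44$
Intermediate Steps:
$G{\left(b \right)} = -9 + b$
$- v{\left(G{\left(- 3 \left(4 + 2\right) \right)} \right)} = - (17 - \left(-9 - 3 \left(4 + 2\right)\right)) = - (17 - \left(-9 - 18\right)) = - (17 - -27) = - (17 + 27) = \left(-1\right) 44 = -44$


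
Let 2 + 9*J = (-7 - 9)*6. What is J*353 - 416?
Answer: -38338/9 ≈ -4259.8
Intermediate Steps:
J = -98/9 (J = -2/9 + ((-7 - 9)*6)/9 = -2/9 + (-16*6)/9 = -2/9 + (⅑)*(-96) = -2/9 - 32/3 = -98/9 ≈ -10.889)
J*353 - 416 = -98/9*353 - 416 = -34594/9 - 416 = -38338/9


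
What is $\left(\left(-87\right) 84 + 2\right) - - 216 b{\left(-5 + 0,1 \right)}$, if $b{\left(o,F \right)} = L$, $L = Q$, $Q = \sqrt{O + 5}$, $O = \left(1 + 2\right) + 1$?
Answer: $-6658$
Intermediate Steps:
$O = 4$ ($O = 3 + 1 = 4$)
$Q = 3$ ($Q = \sqrt{4 + 5} = \sqrt{9} = 3$)
$L = 3$
$b{\left(o,F \right)} = 3$
$\left(\left(-87\right) 84 + 2\right) - - 216 b{\left(-5 + 0,1 \right)} = \left(\left(-87\right) 84 + 2\right) - \left(-216\right) 3 = \left(-7308 + 2\right) - -648 = -7306 + 648 = -6658$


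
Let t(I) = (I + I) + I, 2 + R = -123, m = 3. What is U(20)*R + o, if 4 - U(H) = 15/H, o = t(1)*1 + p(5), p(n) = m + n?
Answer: -1581/4 ≈ -395.25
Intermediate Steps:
R = -125 (R = -2 - 123 = -125)
p(n) = 3 + n
t(I) = 3*I (t(I) = 2*I + I = 3*I)
o = 11 (o = (3*1)*1 + (3 + 5) = 3*1 + 8 = 3 + 8 = 11)
U(H) = 4 - 15/H
U(20)*R + o = (4 - 15/20)*(-125) + 11 = (4 - 15*1/20)*(-125) + 11 = (4 - 3/4)*(-125) + 11 = (13/4)*(-125) + 11 = -1625/4 + 11 = -1581/4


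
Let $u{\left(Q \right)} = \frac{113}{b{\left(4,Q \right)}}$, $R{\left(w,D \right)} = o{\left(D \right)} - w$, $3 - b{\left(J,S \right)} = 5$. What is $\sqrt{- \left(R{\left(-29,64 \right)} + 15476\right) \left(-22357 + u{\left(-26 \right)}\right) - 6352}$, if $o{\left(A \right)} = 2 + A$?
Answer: $\frac{\sqrt{1395977026}}{2} \approx 18681.0$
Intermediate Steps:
$b{\left(J,S \right)} = -2$ ($b{\left(J,S \right)} = 3 - 5 = -2$)
$R{\left(w,D \right)} = 2 + D - w$ ($R{\left(w,D \right)} = \left(2 + D\right) - w = 2 + D - w$)
$u{\left(Q \right)} = - \frac{113}{2}$ ($u{\left(Q \right)} = \frac{113}{-2} = 113 \left(- \frac{1}{2}\right) = - \frac{113}{2}$)
$\sqrt{- \left(R{\left(-29,64 \right)} + 15476\right) \left(-22357 + u{\left(-26 \right)}\right) - 6352} = \sqrt{- \left(\left(2 + 64 - -29\right) + 15476\right) \left(-22357 - \frac{113}{2}\right) - 6352} = \sqrt{- \frac{\left(\left(2 + 64 + 29\right) + 15476\right) \left(-44827\right)}{2} - 6352} = \sqrt{- \frac{\left(95 + 15476\right) \left(-44827\right)}{2} - 6352} = \sqrt{- \frac{15571 \left(-44827\right)}{2} - 6352} = \sqrt{\left(-1\right) \left(- \frac{698001217}{2}\right) - 6352} = \sqrt{\frac{698001217}{2} - 6352} = \sqrt{\frac{697988513}{2}} = \frac{\sqrt{1395977026}}{2}$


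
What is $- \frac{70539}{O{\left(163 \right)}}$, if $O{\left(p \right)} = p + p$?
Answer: $- \frac{70539}{326} \approx -216.38$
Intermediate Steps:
$O{\left(p \right)} = 2 p$
$- \frac{70539}{O{\left(163 \right)}} = - \frac{70539}{2 \cdot 163} = - \frac{70539}{326}$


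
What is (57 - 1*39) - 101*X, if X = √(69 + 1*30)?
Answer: 18 - 303*√11 ≈ -986.94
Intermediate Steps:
X = 3*√11 (X = √(69 + 30) = √99 = 3*√11 ≈ 9.9499)
(57 - 1*39) - 101*X = (57 - 1*39) - 303*√11 = (57 - 39) - 303*√11 = 18 - 303*√11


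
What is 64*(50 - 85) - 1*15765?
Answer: -18005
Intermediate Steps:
64*(50 - 85) - 1*15765 = 64*(-35) - 15765 = -2240 - 15765 = -18005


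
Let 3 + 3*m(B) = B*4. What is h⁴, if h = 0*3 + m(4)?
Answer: 28561/81 ≈ 352.60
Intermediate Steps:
m(B) = -1 + 4*B/3 (m(B) = -1 + (B*4)/3 = -1 + (4*B)/3 = -1 + 4*B/3)
h = 13/3 (h = 0*3 + (-1 + (4/3)*4) = 0 + (-1 + 16/3) = 0 + 13/3 = 13/3 ≈ 4.3333)
h⁴ = (13/3)⁴ = 28561/81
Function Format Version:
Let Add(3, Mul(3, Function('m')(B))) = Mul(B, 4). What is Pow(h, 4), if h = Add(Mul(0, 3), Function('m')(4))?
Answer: Rational(28561, 81) ≈ 352.60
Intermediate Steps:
Function('m')(B) = Add(-1, Mul(Rational(4, 3), B)) (Function('m')(B) = Add(-1, Mul(Rational(1, 3), Mul(B, 4))) = Add(-1, Mul(Rational(1, 3), Mul(4, B))) = Add(-1, Mul(Rational(4, 3), B)))
h = Rational(13, 3) (h = Add(Mul(0, 3), Add(-1, Mul(Rational(4, 3), 4))) = Add(0, Add(-1, Rational(16, 3))) = Add(0, Rational(13, 3)) = Rational(13, 3) ≈ 4.3333)
Pow(h, 4) = Pow(Rational(13, 3), 4) = Rational(28561, 81)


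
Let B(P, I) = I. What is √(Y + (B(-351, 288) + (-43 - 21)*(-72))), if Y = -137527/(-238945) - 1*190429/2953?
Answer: √2405789955354656715810/705604585 ≈ 69.513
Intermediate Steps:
Y = -45095940174/705604585 (Y = -137527*(-1/238945) - 190429*1/2953 = 137527/238945 - 190429/2953 = -45095940174/705604585 ≈ -63.911)
√(Y + (B(-351, 288) + (-43 - 21)*(-72))) = √(-45095940174/705604585 + (288 + (-43 - 21)*(-72))) = √(-45095940174/705604585 + (288 - 64*(-72))) = √(-45095940174/705604585 + (288 + 4608)) = √(-45095940174/705604585 + 4896) = √(3409544107986/705604585) = √2405789955354656715810/705604585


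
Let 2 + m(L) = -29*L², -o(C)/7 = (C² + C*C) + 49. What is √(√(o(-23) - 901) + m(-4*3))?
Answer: √(-4178 + 5*I*√346) ≈ 0.7194 + 64.641*I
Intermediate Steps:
o(C) = -343 - 14*C² (o(C) = -7*((C² + C*C) + 49) = -7*((C² + C²) + 49) = -7*(2*C² + 49) = -7*(49 + 2*C²) = -343 - 14*C²)
m(L) = -2 - 29*L²
√(√(o(-23) - 901) + m(-4*3)) = √(√((-343 - 14*(-23)²) - 901) + (-2 - 29*(-4*3)²)) = √(√((-343 - 14*529) - 901) + (-2 - 29*(-12)²)) = √(√((-343 - 7406) - 901) + (-2 - 29*144)) = √(√(-7749 - 901) + (-2 - 4176)) = √(√(-8650) - 4178) = √(5*I*√346 - 4178) = √(-4178 + 5*I*√346)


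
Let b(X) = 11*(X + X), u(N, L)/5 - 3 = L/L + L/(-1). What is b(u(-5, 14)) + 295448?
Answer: 294348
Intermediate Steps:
u(N, L) = 20 - 5*L (u(N, L) = 15 + 5*(L/L + L/(-1)) = 15 + 5*(1 + L*(-1)) = 15 + 5*(1 - L) = 15 + (5 - 5*L) = 20 - 5*L)
b(X) = 22*X (b(X) = 11*(2*X) = 22*X)
b(u(-5, 14)) + 295448 = 22*(20 - 5*14) + 295448 = 22*(20 - 70) + 295448 = 22*(-50) + 295448 = -1100 + 295448 = 294348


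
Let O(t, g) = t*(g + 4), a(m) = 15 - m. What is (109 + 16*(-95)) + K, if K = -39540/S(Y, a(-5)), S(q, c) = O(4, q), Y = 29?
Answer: -18816/11 ≈ -1710.5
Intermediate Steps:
O(t, g) = t*(4 + g)
S(q, c) = 16 + 4*q (S(q, c) = 4*(4 + q) = 16 + 4*q)
K = -3295/11 (K = -39540/(16 + 4*29) = -39540/(16 + 116) = -39540/132 = -39540*1/132 = -3295/11 ≈ -299.55)
(109 + 16*(-95)) + K = (109 + 16*(-95)) - 3295/11 = (109 - 1520) - 3295/11 = -1411 - 3295/11 = -18816/11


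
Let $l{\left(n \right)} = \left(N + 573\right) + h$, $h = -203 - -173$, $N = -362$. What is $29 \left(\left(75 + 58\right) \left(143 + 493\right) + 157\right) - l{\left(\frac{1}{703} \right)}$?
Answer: $2457424$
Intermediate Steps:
$h = -30$ ($h = -203 + 173 = -30$)
$l{\left(n \right)} = 181$ ($l{\left(n \right)} = \left(-362 + 573\right) - 30 = 211 - 30 = 181$)
$29 \left(\left(75 + 58\right) \left(143 + 493\right) + 157\right) - l{\left(\frac{1}{703} \right)} = 29 \left(\left(75 + 58\right) \left(143 + 493\right) + 157\right) - 181 = 29 \left(133 \cdot 636 + 157\right) - 181 = 29 \left(84588 + 157\right) - 181 = 29 \cdot 84745 - 181 = 2457605 - 181 = 2457424$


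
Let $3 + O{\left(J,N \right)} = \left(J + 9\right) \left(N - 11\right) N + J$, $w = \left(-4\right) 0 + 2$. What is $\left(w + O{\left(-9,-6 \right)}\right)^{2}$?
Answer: $100$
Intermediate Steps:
$w = 2$ ($w = 0 + 2 = 2$)
$O{\left(J,N \right)} = -3 + J + N \left(-11 + N\right) \left(9 + J\right)$ ($O{\left(J,N \right)} = -3 + \left(\left(J + 9\right) \left(N - 11\right) N + J\right) = -3 + \left(\left(9 + J\right) \left(-11 + N\right) N + J\right) = -3 + \left(\left(-11 + N\right) \left(9 + J\right) N + J\right) = -3 + \left(N \left(-11 + N\right) \left(9 + J\right) + J\right) = -3 + \left(J + N \left(-11 + N\right) \left(9 + J\right)\right) = -3 + J + N \left(-11 + N\right) \left(9 + J\right)$)
$\left(w + O{\left(-9,-6 \right)}\right)^{2} = \left(2 - \left(-582 + 594\right)\right)^{2} = \left(2 - 12\right)^{2} = \left(-10\right)^{2} = 100$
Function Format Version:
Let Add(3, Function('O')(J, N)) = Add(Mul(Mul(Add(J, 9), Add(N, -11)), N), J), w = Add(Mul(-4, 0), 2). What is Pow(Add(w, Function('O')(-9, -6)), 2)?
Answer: 100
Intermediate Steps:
w = 2 (w = Add(0, 2) = 2)
Function('O')(J, N) = Add(-3, J, Mul(N, Add(-11, N), Add(9, J))) (Function('O')(J, N) = Add(-3, Add(Mul(Mul(Add(J, 9), Add(N, -11)), N), J)) = Add(-3, Add(Mul(Mul(Add(9, J), Add(-11, N)), N), J)) = Add(-3, Add(Mul(Mul(Add(-11, N), Add(9, J)), N), J)) = Add(-3, Add(Mul(N, Add(-11, N), Add(9, J)), J)) = Add(-3, Add(J, Mul(N, Add(-11, N), Add(9, J)))) = Add(-3, J, Mul(N, Add(-11, N), Add(9, J))))
Pow(Add(w, Function('O')(-9, -6)), 2) = Pow(Add(2, Add(-3, -9, Mul(-99, -6), Mul(9, Pow(-6, 2)), Mul(-9, Pow(-6, 2)), Mul(-11, -9, -6))), 2) = Pow(Add(2, Add(-3, -9, 594, Mul(9, 36), Mul(-9, 36), -594)), 2) = Pow(Add(2, Add(-3, -9, 594, 324, -324, -594)), 2) = Pow(Add(2, -12), 2) = Pow(-10, 2) = 100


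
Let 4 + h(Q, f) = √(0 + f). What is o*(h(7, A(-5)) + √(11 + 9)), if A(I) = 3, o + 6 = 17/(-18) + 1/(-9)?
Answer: 254/9 - 127*√5/9 - 127*√3/18 ≈ -15.552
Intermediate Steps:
o = -127/18 (o = -6 + (17/(-18) + 1/(-9)) = -6 + (17*(-1/18) + 1*(-⅑)) = -6 + (-17/18 - ⅑) = -6 - 19/18 = -127/18 ≈ -7.0556)
h(Q, f) = -4 + √f (h(Q, f) = -4 + √(0 + f) = -4 + √f)
o*(h(7, A(-5)) + √(11 + 9)) = -127*((-4 + √3) + √(11 + 9))/18 = -127*((-4 + √3) + √20)/18 = -127*((-4 + √3) + 2*√5)/18 = -127*(-4 + √3 + 2*√5)/18 = 254/9 - 127*√5/9 - 127*√3/18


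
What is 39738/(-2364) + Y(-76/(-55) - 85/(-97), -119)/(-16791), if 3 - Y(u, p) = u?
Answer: -593289800107/35294514090 ≈ -16.810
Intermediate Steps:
Y(u, p) = 3 - u
39738/(-2364) + Y(-76/(-55) - 85/(-97), -119)/(-16791) = 39738/(-2364) + (3 - (-76/(-55) - 85/(-97)))/(-16791) = 39738*(-1/2364) + (3 - (-76*(-1/55) - 85*(-1/97)))*(-1/16791) = -6623/394 + (3 - (76/55 + 85/97))*(-1/16791) = -6623/394 + (3 - 1*12047/5335)*(-1/16791) = -6623/394 + (3 - 12047/5335)*(-1/16791) = -6623/394 + (3958/5335)*(-1/16791) = -6623/394 - 3958/89579985 = -593289800107/35294514090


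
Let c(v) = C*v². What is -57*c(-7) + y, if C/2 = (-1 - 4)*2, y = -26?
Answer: 55834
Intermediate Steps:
C = -20 (C = 2*((-1 - 4)*2) = 2*(-5*2) = 2*(-10) = -20)
c(v) = -20*v²
-57*c(-7) + y = -(-1140)*(-7)² - 26 = -(-1140)*49 - 26 = -57*(-980) - 26 = 55860 - 26 = 55834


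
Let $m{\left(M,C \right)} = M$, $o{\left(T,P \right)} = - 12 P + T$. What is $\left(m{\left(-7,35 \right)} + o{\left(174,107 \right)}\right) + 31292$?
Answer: $30175$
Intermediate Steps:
$o{\left(T,P \right)} = T - 12 P$
$\left(m{\left(-7,35 \right)} + o{\left(174,107 \right)}\right) + 31292 = \left(-7 + \left(174 - 1284\right)\right) + 31292 = \left(-7 - 1110\right) + 31292 = -1117 + 31292 = 30175$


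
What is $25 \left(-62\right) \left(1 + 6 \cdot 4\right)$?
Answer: $-38750$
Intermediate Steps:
$25 \left(-62\right) \left(1 + 6 \cdot 4\right) = - 1550 \left(1 + 24\right) = \left(-1550\right) 25 = -38750$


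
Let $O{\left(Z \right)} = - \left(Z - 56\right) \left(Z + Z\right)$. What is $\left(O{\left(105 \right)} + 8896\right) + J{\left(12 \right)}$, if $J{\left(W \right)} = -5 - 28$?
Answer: $-1427$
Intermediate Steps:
$J{\left(W \right)} = -33$
$O{\left(Z \right)} = - 2 Z \left(-56 + Z\right)$ ($O{\left(Z \right)} = - \left(-56 + Z\right) 2 Z = - 2 Z \left(-56 + Z\right)$)
$\left(O{\left(105 \right)} + 8896\right) + J{\left(12 \right)} = \left(2 \cdot 105 \left(56 - 105\right) + 8896\right) - 33 = \left(2 \cdot 105 \left(-49\right) + 8896\right) - 33 = \left(-10290 + 8896\right) - 33 = -1394 - 33 = -1427$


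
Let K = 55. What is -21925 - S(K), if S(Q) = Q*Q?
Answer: -24950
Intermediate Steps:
S(Q) = Q²
-21925 - S(K) = -21925 - 1*55² = -21925 - 1*3025 = -21925 - 3025 = -24950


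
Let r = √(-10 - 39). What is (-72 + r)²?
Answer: 5135 - 1008*I ≈ 5135.0 - 1008.0*I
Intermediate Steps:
r = 7*I (r = √(-49) = 7*I ≈ 7.0*I)
(-72 + r)² = (-72 + 7*I)²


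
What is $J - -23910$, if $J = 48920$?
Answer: $72830$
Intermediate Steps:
$J - -23910 = 48920 - -23910 = 48920 + 23910 = 72830$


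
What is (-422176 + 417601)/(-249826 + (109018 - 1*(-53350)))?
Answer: 4575/87458 ≈ 0.052311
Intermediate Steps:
(-422176 + 417601)/(-249826 + (109018 - 1*(-53350))) = -4575/(-249826 + (109018 + 53350)) = -4575/(-249826 + 162368) = -4575/(-87458) = -4575*(-1/87458) = 4575/87458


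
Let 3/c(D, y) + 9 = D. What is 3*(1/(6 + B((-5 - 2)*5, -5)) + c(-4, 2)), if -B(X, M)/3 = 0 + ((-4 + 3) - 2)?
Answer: -32/65 ≈ -0.49231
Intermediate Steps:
c(D, y) = 3/(-9 + D)
B(X, M) = 9 (B(X, M) = -3*(0 + ((-4 + 3) - 2)) = -3*(0 + (-1 - 2)) = -3*(0 - 3) = -3*(-3) = 9)
3*(1/(6 + B((-5 - 2)*5, -5)) + c(-4, 2)) = 3*(1/(6 + 9) + 3/(-9 - 4)) = 3*(1/15 + 3/(-13)) = 3*(1/15 + 3*(-1/13)) = 3*(1/15 - 3/13) = 3*(-32/195) = -32/65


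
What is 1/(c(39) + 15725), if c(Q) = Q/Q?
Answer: 1/15726 ≈ 6.3589e-5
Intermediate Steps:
c(Q) = 1
1/(c(39) + 15725) = 1/(1 + 15725) = 1/15726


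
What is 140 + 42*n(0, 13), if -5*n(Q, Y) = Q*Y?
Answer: 140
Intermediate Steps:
n(Q, Y) = -Q*Y/5
140 + 42*n(0, 13) = 140 + 42*(-⅕*0*13) = 140 + 42*0 = 140 + 0 = 140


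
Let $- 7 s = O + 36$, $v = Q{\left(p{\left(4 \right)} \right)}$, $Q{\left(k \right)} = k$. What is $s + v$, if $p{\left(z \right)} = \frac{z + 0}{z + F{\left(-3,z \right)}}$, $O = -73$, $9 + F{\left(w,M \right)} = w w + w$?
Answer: $\frac{65}{7} \approx 9.2857$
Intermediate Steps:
$F{\left(w,M \right)} = -9 + w + w^{2}$ ($F{\left(w,M \right)} = -9 + \left(w w + w\right) = -9 + \left(w^{2} + w\right) = -9 + \left(w + w^{2}\right) = -9 + w + w^{2}$)
$p{\left(z \right)} = \frac{z}{-3 + z}$ ($p{\left(z \right)} = \frac{z + 0}{z - \left(12 - 9\right)} = \frac{z}{z - 3} = \frac{z}{-3 + z}$)
$v = 4$ ($v = \frac{4}{-3 + 4} = \frac{4}{1} = 4 \cdot 1 = 4$)
$s = \frac{37}{7}$ ($s = - \frac{-73 + 36}{7} = \left(- \frac{1}{7}\right) \left(-37\right) = \frac{37}{7} \approx 5.2857$)
$s + v = \frac{37}{7} + 4 = \frac{65}{7}$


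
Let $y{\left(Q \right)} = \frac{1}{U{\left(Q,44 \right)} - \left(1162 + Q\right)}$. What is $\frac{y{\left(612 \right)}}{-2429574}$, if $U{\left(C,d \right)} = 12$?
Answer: $\frac{1}{4280909388} \approx 2.336 \cdot 10^{-10}$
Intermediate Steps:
$y{\left(Q \right)} = \frac{1}{-1150 - Q}$ ($y{\left(Q \right)} = \frac{1}{12 - \left(1162 + Q\right)} = \frac{1}{-1150 - Q}$)
$\frac{y{\left(612 \right)}}{-2429574} = \frac{\left(-1\right) \frac{1}{1150 + 612}}{-2429574} = - \frac{1}{1762} \left(- \frac{1}{2429574}\right) = \left(-1\right) \frac{1}{1762} \left(- \frac{1}{2429574}\right) = \left(- \frac{1}{1762}\right) \left(- \frac{1}{2429574}\right) = \frac{1}{4280909388}$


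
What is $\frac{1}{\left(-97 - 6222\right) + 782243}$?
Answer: $\frac{1}{775924} \approx 1.2888 \cdot 10^{-6}$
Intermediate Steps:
$\frac{1}{\left(-97 - 6222\right) + 782243} = \frac{1}{-6319 + 782243} = \frac{1}{775924}$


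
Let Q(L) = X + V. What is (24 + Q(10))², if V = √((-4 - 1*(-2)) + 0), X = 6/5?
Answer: 15826/25 + 252*I*√2/5 ≈ 633.04 + 71.276*I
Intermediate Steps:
X = 6/5 (X = 6*(⅕) = 6/5 ≈ 1.2000)
V = I*√2 (V = √((-4 + 2) + 0) = √(-2 + 0) = √(-2) = I*√2 ≈ 1.4142*I)
Q(L) = 6/5 + I*√2
(24 + Q(10))² = (24 + (6/5 + I*√2))² = (126/5 + I*√2)²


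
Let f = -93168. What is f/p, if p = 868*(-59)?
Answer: 23292/12803 ≈ 1.8193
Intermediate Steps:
p = -51212
f/p = -93168/(-51212) = -93168*(-1/51212) = 23292/12803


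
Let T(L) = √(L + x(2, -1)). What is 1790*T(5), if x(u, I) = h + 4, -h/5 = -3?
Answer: 3580*√6 ≈ 8769.2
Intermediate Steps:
h = 15 (h = -5*(-3) = 15)
x(u, I) = 19 (x(u, I) = 15 + 4 = 19)
T(L) = √(19 + L) (T(L) = √(L + 19) = √(19 + L))
1790*T(5) = 1790*√(19 + 5) = 1790*√24 = 1790*(2*√6) = 3580*√6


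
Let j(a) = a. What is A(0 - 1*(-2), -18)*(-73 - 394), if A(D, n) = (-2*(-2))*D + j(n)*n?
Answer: -155044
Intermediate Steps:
A(D, n) = n² + 4*D (A(D, n) = (-2*(-2))*D + n*n = 4*D + n² = n² + 4*D)
A(0 - 1*(-2), -18)*(-73 - 394) = ((-18)² + 4*(0 - 1*(-2)))*(-73 - 394) = (324 + 4*(0 + 2))*(-467) = (324 + 4*2)*(-467) = (324 + 8)*(-467) = 332*(-467) = -155044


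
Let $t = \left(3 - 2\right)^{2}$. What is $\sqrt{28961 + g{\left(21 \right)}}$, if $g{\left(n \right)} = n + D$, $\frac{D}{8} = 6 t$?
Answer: $\sqrt{29030} \approx 170.38$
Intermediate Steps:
$t = 1$ ($t = 1^{2} = 1$)
$D = 48$ ($D = 8 \cdot 6 \cdot 1 = 8 \cdot 6 = 48$)
$g{\left(n \right)} = 48 + n$ ($g{\left(n \right)} = n + 48 = 48 + n$)
$\sqrt{28961 + g{\left(21 \right)}} = \sqrt{28961 + \left(48 + 21\right)} = \sqrt{28961 + 69} = \sqrt{29030}$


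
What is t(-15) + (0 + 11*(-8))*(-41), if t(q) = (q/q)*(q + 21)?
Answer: 3614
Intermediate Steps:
t(q) = 21 + q (t(q) = 1*(21 + q) = 21 + q)
t(-15) + (0 + 11*(-8))*(-41) = (21 - 15) + (0 + 11*(-8))*(-41) = 6 + (0 - 88)*(-41) = 6 - 88*(-41) = 6 + 3608 = 3614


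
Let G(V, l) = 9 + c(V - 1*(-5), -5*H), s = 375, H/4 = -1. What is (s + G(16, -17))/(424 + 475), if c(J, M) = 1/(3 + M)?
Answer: 8833/20677 ≈ 0.42719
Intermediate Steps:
H = -4 (H = 4*(-1) = -4)
G(V, l) = 208/23 (G(V, l) = 9 + 1/(3 - 5*(-4)) = 9 + 1/(3 + 20) = 9 + 1/23 = 208/23)
(s + G(16, -17))/(424 + 475) = (375 + 208/23)/(424 + 475) = (8833/23)/899 = (8833/23)*(1/899) = 8833/20677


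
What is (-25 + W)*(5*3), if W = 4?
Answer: -315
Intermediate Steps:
(-25 + W)*(5*3) = (-25 + 4)*(5*3) = -21*15 = -315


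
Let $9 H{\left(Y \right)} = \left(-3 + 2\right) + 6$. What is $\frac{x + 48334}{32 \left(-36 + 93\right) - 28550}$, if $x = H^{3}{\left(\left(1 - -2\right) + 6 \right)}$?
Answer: $- \frac{35235611}{19483254} \approx -1.8085$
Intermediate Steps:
$H{\left(Y \right)} = \frac{5}{9}$ ($H{\left(Y \right)} = \frac{\left(-3 + 2\right) + 6}{9} = \frac{-1 + 6}{9} = \frac{1}{9} \cdot 5 = \frac{5}{9}$)
$x = \frac{125}{729}$ ($x = \left(\frac{5}{9}\right)^{3} = \frac{125}{729} \approx 0.17147$)
$\frac{x + 48334}{32 \left(-36 + 93\right) - 28550} = \frac{\frac{125}{729} + 48334}{32 \left(-36 + 93\right) - 28550} = \frac{35235611}{729 \left(32 \cdot 57 - 28550\right)} = \frac{35235611}{729 \left(1824 - 28550\right)} = \frac{35235611}{729 \left(-26726\right)} = \frac{35235611}{729} \left(- \frac{1}{26726}\right) = - \frac{35235611}{19483254}$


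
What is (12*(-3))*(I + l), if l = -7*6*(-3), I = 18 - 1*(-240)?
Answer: -13824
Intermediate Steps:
I = 258 (I = 18 + 240 = 258)
l = 126 (l = -42*(-3) = 126)
(12*(-3))*(I + l) = (12*(-3))*(258 + 126) = -36*384 = -13824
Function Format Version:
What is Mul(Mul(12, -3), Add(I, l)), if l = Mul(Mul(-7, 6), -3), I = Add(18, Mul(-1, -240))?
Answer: -13824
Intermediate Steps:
I = 258 (I = Add(18, 240) = 258)
l = 126 (l = Mul(-42, -3) = 126)
Mul(Mul(12, -3), Add(I, l)) = Mul(Mul(12, -3), Add(258, 126)) = Mul(-36, 384) = -13824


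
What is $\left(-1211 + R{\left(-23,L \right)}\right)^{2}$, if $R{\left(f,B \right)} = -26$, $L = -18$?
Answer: $1530169$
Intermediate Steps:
$\left(-1211 + R{\left(-23,L \right)}\right)^{2} = \left(-1211 - 26\right)^{2} = \left(-1237\right)^{2} = 1530169$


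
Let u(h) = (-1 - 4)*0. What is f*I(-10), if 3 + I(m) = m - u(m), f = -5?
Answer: 65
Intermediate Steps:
u(h) = 0 (u(h) = -5*0 = 0)
I(m) = -3 + m (I(m) = -3 + (m - 1*0) = -3 + (m + 0) = -3 + m)
f*I(-10) = -5*(-3 - 10) = -5*(-13) = 65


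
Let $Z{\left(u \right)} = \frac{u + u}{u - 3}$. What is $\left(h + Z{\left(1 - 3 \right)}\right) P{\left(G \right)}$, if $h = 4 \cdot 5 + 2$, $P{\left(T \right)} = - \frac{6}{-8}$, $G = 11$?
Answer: $\frac{171}{10} \approx 17.1$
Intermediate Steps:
$P{\left(T \right)} = \frac{3}{4}$ ($P{\left(T \right)} = \left(-6\right) \left(- \frac{1}{8}\right) = \frac{3}{4}$)
$h = 22$ ($h = 20 + 2 = 22$)
$Z{\left(u \right)} = \frac{2 u}{-3 + u}$
$\left(h + Z{\left(1 - 3 \right)}\right) P{\left(G \right)} = \left(22 + \frac{2 \left(1 - 3\right)}{-3 + \left(1 - 3\right)}\right) \frac{3}{4} = \left(22 + 2 \left(-2\right) \frac{1}{-3 - 2}\right) \frac{3}{4} = \left(22 + 2 \left(-2\right) \frac{1}{-5}\right) \frac{3}{4} = \left(22 + 2 \left(-2\right) \left(- \frac{1}{5}\right)\right) \frac{3}{4} = \left(22 + \frac{4}{5}\right) \frac{3}{4} = \frac{114}{5} \cdot \frac{3}{4} = \frac{171}{10}$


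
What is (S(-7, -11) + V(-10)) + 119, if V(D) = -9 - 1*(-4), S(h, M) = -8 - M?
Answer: 117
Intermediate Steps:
V(D) = -5 (V(D) = -9 + 4 = -5)
(S(-7, -11) + V(-10)) + 119 = ((-8 - 1*(-11)) - 5) + 119 = ((-8 + 11) - 5) + 119 = (3 - 5) + 119 = -2 + 119 = 117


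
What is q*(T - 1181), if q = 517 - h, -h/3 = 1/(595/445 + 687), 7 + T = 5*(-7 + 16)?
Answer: -36201920103/61262 ≈ -5.9094e+5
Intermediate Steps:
T = 38 (T = -7 + 5*(-7 + 16) = -7 + 5*9 = -7 + 45 = 38)
h = -267/61262 (h = -3/(595/445 + 687) = -3/(595*(1/445) + 687) = -3/(119/89 + 687) = -3/61262/89 = -3*89/61262 = -267/61262 ≈ -0.0043583)
q = 31672721/61262 (q = 517 - 1*(-267/61262) = 517 + 267/61262 = 31672721/61262 ≈ 517.00)
q*(T - 1181) = 31672721*(38 - 1181)/61262 = (31672721/61262)*(-1143) = -36201920103/61262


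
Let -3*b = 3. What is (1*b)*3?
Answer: -3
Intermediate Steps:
b = -1 (b = -⅓*3 = -1)
(1*b)*3 = (1*(-1))*3 = -1*3 = -3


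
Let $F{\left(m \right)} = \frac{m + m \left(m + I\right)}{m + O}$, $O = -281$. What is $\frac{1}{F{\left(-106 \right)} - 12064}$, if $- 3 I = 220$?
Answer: $- \frac{1161}{14063014} \approx -8.2557 \cdot 10^{-5}$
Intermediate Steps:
$I = - \frac{220}{3}$ ($I = \left(- \frac{1}{3}\right) 220 = - \frac{220}{3} \approx -73.333$)
$F{\left(m \right)} = \frac{m + m \left(- \frac{220}{3} + m\right)}{-281 + m}$ ($F{\left(m \right)} = \frac{m + m \left(m - \frac{220}{3}\right)}{m - 281} = \frac{m + m \left(- \frac{220}{3} + m\right)}{-281 + m}$)
$\frac{1}{F{\left(-106 \right)} - 12064} = \frac{1}{\frac{1}{3} \left(-106\right) \frac{1}{-281 - 106} \left(-217 + 3 \left(-106\right)\right) - 12064} = \frac{1}{\frac{1}{3} \left(-106\right) \frac{1}{-387} \left(-217 - 318\right) - 12064} = \frac{1}{\frac{1}{3} \left(-106\right) \left(- \frac{1}{387}\right) \left(-535\right) - 12064} = \frac{1}{- \frac{56710}{1161} - 12064} = \frac{1}{- \frac{14063014}{1161}} = - \frac{1161}{14063014}$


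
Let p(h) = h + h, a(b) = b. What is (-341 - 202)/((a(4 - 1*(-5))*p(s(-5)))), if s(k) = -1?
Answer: 181/6 ≈ 30.167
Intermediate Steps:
p(h) = 2*h
(-341 - 202)/((a(4 - 1*(-5))*p(s(-5)))) = (-341 - 202)/(((4 - 1*(-5))*(2*(-1)))) = -543*(-1/(2*(4 + 5))) = -543/(9*(-2)) = -543/(-18) = -543*(-1/18) = 181/6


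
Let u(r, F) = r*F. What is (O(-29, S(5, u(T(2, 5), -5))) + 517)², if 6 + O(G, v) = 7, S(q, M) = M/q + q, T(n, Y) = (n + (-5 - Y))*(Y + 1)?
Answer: 268324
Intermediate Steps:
T(n, Y) = (1 + Y)*(-5 + n - Y) (T(n, Y) = (-5 + n - Y)*(1 + Y) = (1 + Y)*(-5 + n - Y))
u(r, F) = F*r
S(q, M) = q + M/q
O(G, v) = 1 (O(G, v) = -6 + 7 = 1)
(O(-29, S(5, u(T(2, 5), -5))) + 517)² = (1 + 517)² = 518² = 268324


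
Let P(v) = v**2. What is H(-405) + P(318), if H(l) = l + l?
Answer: 100314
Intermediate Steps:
H(l) = 2*l
H(-405) + P(318) = 2*(-405) + 318**2 = -810 + 101124 = 100314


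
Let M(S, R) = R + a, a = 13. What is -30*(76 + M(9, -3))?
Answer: -2580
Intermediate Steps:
M(S, R) = 13 + R (M(S, R) = R + 13 = 13 + R)
-30*(76 + M(9, -3)) = -30*(76 + (13 - 3)) = -30*(76 + 10) = -30*86 = -2580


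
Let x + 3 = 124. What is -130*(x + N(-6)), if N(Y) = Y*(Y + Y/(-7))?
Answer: -138190/7 ≈ -19741.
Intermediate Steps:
x = 121 (x = -3 + 124 = 121)
N(Y) = 6*Y²/7 (N(Y) = Y*(Y + Y*(-⅐)) = Y*(Y - Y/7) = Y*(6*Y/7) = 6*Y²/7)
-130*(x + N(-6)) = -130*(121 + (6/7)*(-6)²) = -130*(121 + (6/7)*36) = -130*(121 + 216/7) = -130*1063/7 = -138190/7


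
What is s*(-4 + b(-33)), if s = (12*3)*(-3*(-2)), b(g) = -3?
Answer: -1512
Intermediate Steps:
s = 216 (s = 36*6 = 216)
s*(-4 + b(-33)) = 216*(-4 - 3) = 216*(-7) = -1512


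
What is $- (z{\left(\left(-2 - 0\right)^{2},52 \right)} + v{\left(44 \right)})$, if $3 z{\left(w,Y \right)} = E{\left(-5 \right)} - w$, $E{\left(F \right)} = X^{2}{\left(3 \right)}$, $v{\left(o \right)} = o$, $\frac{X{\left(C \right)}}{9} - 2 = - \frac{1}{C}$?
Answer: $- \frac{353}{3} \approx -117.67$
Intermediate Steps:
$X{\left(C \right)} = 18 - \frac{9}{C}$ ($X{\left(C \right)} = 18 + 9 \left(- \frac{1}{C}\right) = 18 - \frac{9}{C}$)
$E{\left(F \right)} = 225$ ($E{\left(F \right)} = \left(18 - \frac{9}{3}\right)^{2} = \left(18 - 3\right)^{2} = 15^{2} = 225$)
$z{\left(w,Y \right)} = 75 - \frac{w}{3}$ ($z{\left(w,Y \right)} = \frac{225 - w}{3} = 75 - \frac{w}{3}$)
$- (z{\left(\left(-2 - 0\right)^{2},52 \right)} + v{\left(44 \right)}) = - (\left(75 - \frac{\left(-2 - 0\right)^{2}}{3}\right) + 44) = - (\left(75 - \frac{\left(-2 + 0\right)^{2}}{3}\right) + 44) = - (\left(75 - \frac{\left(-2\right)^{2}}{3}\right) + 44) = - (\left(75 - \frac{4}{3}\right) + 44) = - (\frac{221}{3} + 44) = \left(-1\right) \frac{353}{3} = - \frac{353}{3}$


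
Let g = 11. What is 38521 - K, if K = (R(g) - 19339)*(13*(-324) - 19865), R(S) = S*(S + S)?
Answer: -459759948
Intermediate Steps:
R(S) = 2*S² (R(S) = S*(2*S) = 2*S²)
K = 459798469 (K = (2*11² - 19339)*(13*(-324) - 19865) = (2*121 - 19339)*(-4212 - 19865) = (242 - 19339)*(-24077) = -19097*(-24077) = 459798469)
38521 - K = 38521 - 1*459798469 = 38521 - 459798469 = -459759948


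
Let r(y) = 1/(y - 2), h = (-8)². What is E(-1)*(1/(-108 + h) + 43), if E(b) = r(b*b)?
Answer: -1891/44 ≈ -42.977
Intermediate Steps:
h = 64
r(y) = 1/(-2 + y)
E(b) = 1/(-2 + b²) (E(b) = 1/(-2 + b*b) = 1/(-2 + b²))
E(-1)*(1/(-108 + h) + 43) = (1/(-108 + 64) + 43)/(-2 + (-1)²) = (1/(-44) + 43)/(-2 + 1) = (-1/44 + 43)/(-1) = -1*1891/44 = -1891/44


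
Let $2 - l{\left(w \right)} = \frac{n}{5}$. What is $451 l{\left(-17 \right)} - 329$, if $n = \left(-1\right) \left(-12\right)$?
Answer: $- \frac{2547}{5} \approx -509.4$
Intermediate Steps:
$n = 12$
$l{\left(w \right)} = - \frac{2}{5}$ ($l{\left(w \right)} = 2 - \frac{12}{5} = - \frac{2}{5}$)
$451 l{\left(-17 \right)} - 329 = 451 \left(- \frac{2}{5}\right) - 329 = - \frac{902}{5} - 329 = - \frac{2547}{5}$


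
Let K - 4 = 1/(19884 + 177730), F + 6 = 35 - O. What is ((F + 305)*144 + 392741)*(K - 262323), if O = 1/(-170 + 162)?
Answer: -22853000430969575/197614 ≈ -1.1564e+11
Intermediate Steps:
O = -1/8 (O = 1/(-8) = -1/8 ≈ -0.12500)
F = 233/8 (F = -6 + (35 - 1*(-1/8)) = -6 + (35 + 1/8) = -6 + 281/8 = 233/8 ≈ 29.125)
K = 790457/197614 (K = 4 + 1/(19884 + 177730) = 4 + 1/197614 = 790457/197614 ≈ 4.0000)
((F + 305)*144 + 392741)*(K - 262323) = ((233/8 + 305)*144 + 392741)*(790457/197614 - 262323) = ((2673/8)*144 + 392741)*(-51837906865/197614) = (48114 + 392741)*(-51837906865/197614) = 440855*(-51837906865/197614) = -22853000430969575/197614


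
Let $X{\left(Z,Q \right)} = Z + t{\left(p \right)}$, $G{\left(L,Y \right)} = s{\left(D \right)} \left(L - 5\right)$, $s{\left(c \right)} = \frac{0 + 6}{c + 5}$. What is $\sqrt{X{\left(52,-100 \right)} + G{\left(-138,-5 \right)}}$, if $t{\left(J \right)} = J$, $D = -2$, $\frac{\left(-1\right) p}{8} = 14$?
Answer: $i \sqrt{346} \approx 18.601 i$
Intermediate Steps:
$p = -112$ ($p = \left(-8\right) 14 = -112$)
$s{\left(c \right)} = \frac{6}{5 + c}$
$G{\left(L,Y \right)} = -10 + 2 L$ ($G{\left(L,Y \right)} = \frac{6}{5 - 2} \left(L - 5\right) = \frac{6}{3} \left(-5 + L\right) = 6 \cdot \frac{1}{3} \left(-5 + L\right) = 2 \left(-5 + L\right) = -10 + 2 L$)
$X{\left(Z,Q \right)} = -112 + Z$ ($X{\left(Z,Q \right)} = Z - 112 = -112 + Z$)
$\sqrt{X{\left(52,-100 \right)} + G{\left(-138,-5 \right)}} = \sqrt{\left(-112 + 52\right) + \left(-10 + 2 \left(-138\right)\right)} = \sqrt{-60 - 286} = \sqrt{-346} = i \sqrt{346}$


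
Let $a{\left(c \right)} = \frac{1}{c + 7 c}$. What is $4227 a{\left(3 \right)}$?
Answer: $\frac{1409}{8} \approx 176.13$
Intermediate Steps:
$a{\left(c \right)} = \frac{1}{8 c}$
$4227 a{\left(3 \right)} = 4227 \frac{1}{8 \cdot 3} = 4227 \cdot \frac{1}{8} \cdot \frac{1}{3} = 4227 \cdot \frac{1}{24} = \frac{1409}{8}$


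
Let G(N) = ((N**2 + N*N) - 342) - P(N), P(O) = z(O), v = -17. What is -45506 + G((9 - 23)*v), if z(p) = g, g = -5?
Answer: 67445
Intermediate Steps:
z(p) = -5
P(O) = -5
G(N) = -337 + 2*N**2 (G(N) = ((N**2 + N*N) - 342) - 1*(-5) = ((N**2 + N**2) - 342) + 5 = (2*N**2 - 342) + 5 = (-342 + 2*N**2) + 5 = -337 + 2*N**2)
-45506 + G((9 - 23)*v) = -45506 + (-337 + 2*((9 - 23)*(-17))**2) = -45506 + (-337 + 2*(-14*(-17))**2) = -45506 + (-337 + 2*238**2) = -45506 + (-337 + 2*56644) = -45506 + (-337 + 113288) = -45506 + 112951 = 67445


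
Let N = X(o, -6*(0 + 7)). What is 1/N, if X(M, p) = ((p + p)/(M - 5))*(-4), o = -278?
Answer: -283/336 ≈ -0.84226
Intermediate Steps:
X(M, p) = -8*p/(-5 + M) (X(M, p) = ((2*p)/(-5 + M))*(-4) = (2*p/(-5 + M))*(-4) = -8*p/(-5 + M))
N = -336/283 (N = -8*(-6*(0 + 7))/(-5 - 278) = -8*(-6*7)/(-283) = -8*(-42)*(-1/283) = -336/283 ≈ -1.1873)
1/N = 1/(-336/283) = -283/336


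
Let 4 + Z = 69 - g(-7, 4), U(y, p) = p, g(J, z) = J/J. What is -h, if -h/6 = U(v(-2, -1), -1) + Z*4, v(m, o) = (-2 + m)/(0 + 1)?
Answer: 1530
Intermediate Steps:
v(m, o) = -2 + m (v(m, o) = (-2 + m)/1 = (-2 + m)*1 = -2 + m)
g(J, z) = 1
Z = 64 (Z = -4 + (69 - 1*1) = -4 + (69 - 1) = -4 + 68 = 64)
h = -1530 (h = -6*(-1 + 64*4) = -6*(-1 + 256) = -6*255 = -1530)
-h = -1*(-1530) = 1530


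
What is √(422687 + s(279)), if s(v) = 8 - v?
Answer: 4*√26401 ≈ 649.94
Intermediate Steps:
√(422687 + s(279)) = √(422687 + (8 - 1*279)) = √(422687 + (8 - 279)) = √(422687 - 271) = √422416 = 4*√26401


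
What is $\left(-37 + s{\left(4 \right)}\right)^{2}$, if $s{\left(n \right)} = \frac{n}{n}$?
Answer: $1296$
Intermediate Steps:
$s{\left(n \right)} = 1$
$\left(-37 + s{\left(4 \right)}\right)^{2} = \left(-37 + 1\right)^{2} = \left(-36\right)^{2} = 1296$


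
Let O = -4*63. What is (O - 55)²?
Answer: 94249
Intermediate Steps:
O = -252
(O - 55)² = (-252 - 55)² = (-307)² = 94249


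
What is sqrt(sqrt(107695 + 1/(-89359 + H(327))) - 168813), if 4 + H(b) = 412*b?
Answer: sqrt(-347353059248973 + 362888*sqrt(3462428445554))/45361 ≈ 410.47*I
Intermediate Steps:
H(b) = -4 + 412*b
sqrt(sqrt(107695 + 1/(-89359 + H(327))) - 168813) = sqrt(sqrt(107695 + 1/(-89359 + (-4 + 412*327))) - 168813) = sqrt(sqrt(107695 + 1/(-89359 + (-4 + 134724))) - 168813) = sqrt(sqrt(107695 + 1/(-89359 + 134720)) - 168813) = sqrt(sqrt(107695 + 1/45361) - 168813) = sqrt(sqrt(4885152896/45361) - 168813) = sqrt(8*sqrt(3462428445554)/45361 - 168813) = sqrt(-168813 + 8*sqrt(3462428445554)/45361)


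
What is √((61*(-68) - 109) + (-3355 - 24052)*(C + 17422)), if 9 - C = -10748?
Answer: 3*I*√85811790 ≈ 27790.0*I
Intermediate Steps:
C = 10757 (C = 9 - 1*(-10748) = 9 + 10748 = 10757)
√((61*(-68) - 109) + (-3355 - 24052)*(C + 17422)) = √((61*(-68) - 109) + (-3355 - 24052)*(10757 + 17422)) = √((-4148 - 109) - 27407*28179) = √(-4257 - 772301853) = √(-772306110) = 3*I*√85811790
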